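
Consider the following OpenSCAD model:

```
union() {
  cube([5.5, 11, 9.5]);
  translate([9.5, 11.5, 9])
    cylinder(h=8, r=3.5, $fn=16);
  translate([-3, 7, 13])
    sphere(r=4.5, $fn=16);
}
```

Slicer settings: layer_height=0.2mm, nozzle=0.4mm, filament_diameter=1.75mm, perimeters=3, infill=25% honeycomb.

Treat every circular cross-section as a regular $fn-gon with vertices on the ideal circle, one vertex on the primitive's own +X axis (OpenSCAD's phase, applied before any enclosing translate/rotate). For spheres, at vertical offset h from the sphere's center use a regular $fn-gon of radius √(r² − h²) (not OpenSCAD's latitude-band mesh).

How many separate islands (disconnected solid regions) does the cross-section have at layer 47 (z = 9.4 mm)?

At z = 9.4 mm: the cube (footprint 5.5×11) is included at this height; the r=3.5 cylinder at (9.5, 11.5) contributes a regular 16-gon of circumradius 3.5; the r=4.5 sphere at (-3, 7) contributes a regular 16-gon of circumradius √(4.5²−3.6²) = 2.700; Combining (union): the 3 present regions are separate (no shared area or edge), so areas and boundary lengths simply add and each stays a separate island — 3 connected regions. Overall, the cross-section has 3 separate islands. Island count = 3.

3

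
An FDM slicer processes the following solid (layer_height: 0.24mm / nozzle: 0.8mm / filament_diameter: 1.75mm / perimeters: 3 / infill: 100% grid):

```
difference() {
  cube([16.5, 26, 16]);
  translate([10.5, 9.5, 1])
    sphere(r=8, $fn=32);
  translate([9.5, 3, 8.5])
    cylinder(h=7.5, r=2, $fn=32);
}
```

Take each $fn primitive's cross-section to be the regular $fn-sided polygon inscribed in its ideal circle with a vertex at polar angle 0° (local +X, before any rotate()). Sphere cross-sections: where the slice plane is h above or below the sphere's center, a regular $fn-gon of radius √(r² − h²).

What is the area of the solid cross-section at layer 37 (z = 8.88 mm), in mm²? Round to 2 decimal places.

410.57 mm²

At z = 8.88 mm: the 16.5×26 cube contributes its full rectangle (area 429.00 mm²); the sphere at (10.5, 9.5): section is a regular 32-gon, circumradius = √(r²−h²) = √(8²−7.88²) = 1.380 (area = (32/2)·1.380²·sin(360°/32) = 5.95 mm²); the cylinder at (9.5, 3): section is a regular 32-gon, circumradius r=2 (area = (32/2)·2.000²·sin(360°/32) = 12.49 mm²); Taking the first minus the rest: starting from the 16.5×26 cube (429.00 mm²), the r=8 sphere at (10.5, 9.5) lies wholly inside it (removes its full 5.95 mm² and its 8.66 mm outline becomes a hole wall); the r=2 cylinder at (9.5, 3) lies wholly inside it (removes its full 12.49 mm² and its 12.55 mm outline becomes a hole wall) — area = 410.57 mm². Overall, the cross-section is one region with 2 holes. Net area = 410.57 mm².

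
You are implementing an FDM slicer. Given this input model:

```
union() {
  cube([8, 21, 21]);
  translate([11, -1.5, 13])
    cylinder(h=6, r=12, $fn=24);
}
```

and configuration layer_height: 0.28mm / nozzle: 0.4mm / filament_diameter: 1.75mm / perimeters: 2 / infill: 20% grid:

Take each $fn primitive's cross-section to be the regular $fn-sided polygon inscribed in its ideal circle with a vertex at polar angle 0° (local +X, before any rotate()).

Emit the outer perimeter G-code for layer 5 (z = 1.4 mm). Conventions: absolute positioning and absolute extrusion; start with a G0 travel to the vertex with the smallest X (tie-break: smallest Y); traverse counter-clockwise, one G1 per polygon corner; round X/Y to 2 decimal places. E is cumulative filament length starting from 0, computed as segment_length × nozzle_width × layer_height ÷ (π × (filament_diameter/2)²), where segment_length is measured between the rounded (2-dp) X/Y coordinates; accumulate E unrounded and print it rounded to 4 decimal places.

At z = 1.4 mm: the cube is present — its section is the full 8×21 rectangle; the cylinder at (11, -1.5) does not reach this height (z outside [13, 19]); Taking the union: only the 8×21 cube is present, so the union is just that shape — 1 connected region. The outline is a single polygon with 4 vertices. Extrusion per mm of travel: 0.4 × 0.28 / (π × 0.875²) = 0.046564. Accumulating E over each segment gives final E = 2.7007.

G0 X0.00 Y0.00 Z1.40
G1 X8.00 Y0.00 E0.3725
G1 X8.00 Y21.00 E1.3504
G1 X0.00 Y21.00 E1.7229
G1 X0.00 Y0.00 E2.7007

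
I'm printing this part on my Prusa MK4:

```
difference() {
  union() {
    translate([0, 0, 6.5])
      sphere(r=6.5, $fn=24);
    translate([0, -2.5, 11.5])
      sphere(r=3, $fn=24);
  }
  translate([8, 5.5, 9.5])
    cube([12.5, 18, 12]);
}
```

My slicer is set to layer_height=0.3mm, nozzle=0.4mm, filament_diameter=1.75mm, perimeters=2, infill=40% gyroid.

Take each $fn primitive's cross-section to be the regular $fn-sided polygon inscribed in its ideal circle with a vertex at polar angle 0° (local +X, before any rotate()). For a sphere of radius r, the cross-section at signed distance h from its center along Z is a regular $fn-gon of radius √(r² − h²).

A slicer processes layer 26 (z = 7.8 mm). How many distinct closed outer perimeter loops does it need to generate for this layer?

At z = 7.8 mm: the r=6.5 sphere slices to a regular 24-gon of circumradius 6.369 (√(r²−h²) with h=1.3 from center); the sphere at (0, -2.5) is absent (|z−center|=3.700 > r=3); Combining (union): only the r=6.5 sphere is present, so the union is just that shape — 1 connected region; the cube at (8, 5.5) is absent (z outside [9.5, 21.5]); Taking the first minus the rest: none of the subtracted shapes is present at this height, so the result so far is unchanged — 1 connected region. The result has 1 disconnected region.

1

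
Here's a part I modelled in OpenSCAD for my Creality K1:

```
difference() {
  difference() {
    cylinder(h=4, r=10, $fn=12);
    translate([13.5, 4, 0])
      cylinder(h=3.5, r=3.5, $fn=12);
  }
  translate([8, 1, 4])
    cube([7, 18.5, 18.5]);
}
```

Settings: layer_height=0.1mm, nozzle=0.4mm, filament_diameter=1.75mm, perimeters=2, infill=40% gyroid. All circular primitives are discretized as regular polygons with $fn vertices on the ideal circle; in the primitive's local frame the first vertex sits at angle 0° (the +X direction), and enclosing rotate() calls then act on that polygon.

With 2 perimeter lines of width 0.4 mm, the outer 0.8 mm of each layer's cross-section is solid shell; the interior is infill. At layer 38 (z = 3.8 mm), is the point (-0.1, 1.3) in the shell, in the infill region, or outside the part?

At z = 3.8 mm: the cylinder: section is a regular 12-gon, circumradius r=10; the cylinder at (13.5, 4) is not intersected at this z (z outside [0, 3.5]); After the difference (first − rest): none of the subtracted shapes is present at this height, so the r=10 cylinder is unchanged — 1 connected region; the cube at (8, 1) is not intersected at this z (z outside [4, 22.5]); Subtracting the remaining from the first: none of the subtracted shapes is present at this height, so that combined region is unchanged — 1 connected region. Overall, the cross-section is a single solid region. The nearest boundary edge runs (0.00, 10.00)→(-5.00, 8.66); distance from the point to it = 8.38 mm. The point is inside the cross-section and 8.38 mm from the nearest boundary — more than the 0.8 mm shell width (2 × 0.4), so it's in the infill interior.

infill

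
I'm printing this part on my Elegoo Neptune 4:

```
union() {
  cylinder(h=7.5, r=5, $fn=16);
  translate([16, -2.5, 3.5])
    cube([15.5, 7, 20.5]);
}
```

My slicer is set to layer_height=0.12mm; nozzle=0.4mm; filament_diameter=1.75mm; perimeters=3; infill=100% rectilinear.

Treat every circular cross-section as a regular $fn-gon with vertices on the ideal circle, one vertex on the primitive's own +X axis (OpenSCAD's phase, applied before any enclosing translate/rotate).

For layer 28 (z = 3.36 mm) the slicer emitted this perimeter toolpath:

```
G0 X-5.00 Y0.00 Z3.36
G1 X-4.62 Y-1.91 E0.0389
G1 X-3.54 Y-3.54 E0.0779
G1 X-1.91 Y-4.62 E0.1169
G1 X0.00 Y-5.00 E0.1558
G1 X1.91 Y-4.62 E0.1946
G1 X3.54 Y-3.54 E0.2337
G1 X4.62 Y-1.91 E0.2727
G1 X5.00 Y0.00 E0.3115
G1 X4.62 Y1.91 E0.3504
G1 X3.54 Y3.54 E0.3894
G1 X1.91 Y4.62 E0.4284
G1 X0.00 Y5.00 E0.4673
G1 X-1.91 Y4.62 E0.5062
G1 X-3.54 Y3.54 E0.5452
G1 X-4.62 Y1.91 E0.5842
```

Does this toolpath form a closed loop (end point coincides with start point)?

Start point (G0): (-5.00, 0.00). End point (last G1): the path does not return to the start — open.

no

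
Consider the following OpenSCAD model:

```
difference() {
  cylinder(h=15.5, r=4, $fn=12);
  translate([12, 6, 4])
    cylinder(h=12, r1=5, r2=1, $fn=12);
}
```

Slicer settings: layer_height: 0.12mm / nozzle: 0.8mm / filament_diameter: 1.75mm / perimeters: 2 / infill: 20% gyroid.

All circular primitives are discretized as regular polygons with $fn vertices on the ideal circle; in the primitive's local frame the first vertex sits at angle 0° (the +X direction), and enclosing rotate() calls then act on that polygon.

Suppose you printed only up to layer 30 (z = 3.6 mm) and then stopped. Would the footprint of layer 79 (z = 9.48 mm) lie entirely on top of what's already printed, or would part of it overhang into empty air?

Compare the two slices. At z = 3.6: the cylinder: section is a regular 12-gon, circumradius r=4 (area = (12/2)·4.000²·sin(360°/12) = 48.00 mm²); the cone at (12, 6) does not reach this height (z outside [4, 16]); Taking the first minus the rest: none of the subtracted shapes is present at this height, so the r=4 cylinder is unchanged — area = 48.00 mm². At z = 9.48: the r=4 cylinder gives a regular 12-gon of circumradius 4 (constant along its height) (area = (12/2)·4.000²·sin(360°/12) = 48.00 mm²); the cone at (12, 6): at t=0.457 of its height the radius interpolates to r₁+(r₂−r₁)t = 3.173, giving a regular 12-gon of that circumradius (area = (12/2)·3.173²·sin(360°/12) = 30.21 mm²); Subtracting the remaining from the first: starting from the r=4 cylinder (48.00 mm²), the cone at (12, 6) misses the remaining region (no effect) — area = 48.00 mm². Checking containment: the cross-section at z = 9.48 is a subset of the cross-section at z = 3.6.

entirely on top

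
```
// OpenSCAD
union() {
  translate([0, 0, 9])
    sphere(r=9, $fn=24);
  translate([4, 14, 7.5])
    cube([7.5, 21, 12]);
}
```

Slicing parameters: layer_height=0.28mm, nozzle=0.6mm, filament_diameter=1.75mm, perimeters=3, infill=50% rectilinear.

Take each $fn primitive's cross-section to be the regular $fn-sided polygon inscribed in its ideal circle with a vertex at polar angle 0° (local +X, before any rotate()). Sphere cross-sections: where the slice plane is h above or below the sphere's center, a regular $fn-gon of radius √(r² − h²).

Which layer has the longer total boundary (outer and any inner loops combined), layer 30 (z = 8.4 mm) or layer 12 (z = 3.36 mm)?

Layer 30 (z = 8.4): the r=9 sphere contributes a regular 24-gon of circumradius √(9²−0.6²) = 8.980 (perimeter = 2·24·8.980·sin(180°/24) = 56.26 mm); the cube at (4, 14) is present — its section is the full 7.5×21 rectangle (perimeter 57.00 mm); Taking the union: the 2 present regions are separate (no shared area or edge), so areas and boundary lengths simply add and each stays a separate island — boundary = 113.26 mm. So its perimeter = 113.26 mm. Layer 12 (z = 3.36): the sphere: section is a regular 24-gon, circumradius = √(r²−h²) = √(9²−5.64²) = 7.014 (perimeter = 2·24·7.014·sin(180°/24) = 43.94 mm); the cube at (4, 14) is absent (z outside [7.5, 19.5]); Combining (union): only the r=9 sphere is present, so the union is just that shape — boundary = 43.94 mm. So its perimeter = 43.94 mm. Layer 30 is larger (113.26 vs 43.94 mm).

layer 30 (z = 8.4 mm)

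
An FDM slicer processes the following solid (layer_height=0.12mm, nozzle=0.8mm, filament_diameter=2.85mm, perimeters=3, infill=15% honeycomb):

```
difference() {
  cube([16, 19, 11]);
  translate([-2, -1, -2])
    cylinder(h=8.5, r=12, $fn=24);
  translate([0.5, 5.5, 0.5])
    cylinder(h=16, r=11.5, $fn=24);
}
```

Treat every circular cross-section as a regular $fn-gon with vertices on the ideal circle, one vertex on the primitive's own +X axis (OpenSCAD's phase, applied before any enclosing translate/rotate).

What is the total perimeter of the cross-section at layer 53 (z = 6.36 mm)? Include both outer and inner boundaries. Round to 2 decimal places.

At z = 6.36 mm: the cube is present — its section is the full 16×19 rectangle (perimeter 70.00 mm); the cylinder at (-2, -1): section is a regular 24-gon, circumradius r=12 (perimeter = 2·24·12.000·sin(180°/24) = 75.18 mm); the cylinder at (0.5, 5.5): section is a regular 24-gon, circumradius r=11.5 (perimeter = 2·24·11.500·sin(180°/24) = 72.05 mm); Taking the first minus the rest: starting from the 16×19 cube, the r=12 cylinder at (-2, -1) partially overlaps it — only the 78.14 mm² overlap (of its 447.24 mm²) is removed, clipping the outline; the r=11.5 cylinder at (0.5, 5.5) partially overlaps it — only the 93.39 mm² overlap (of its 410.75 mm²) is removed, clipping the outline — boundary = 66.75 mm. Overall, the cross-section is a single solid region. Total boundary length (outer) = 66.75 mm.

66.75 mm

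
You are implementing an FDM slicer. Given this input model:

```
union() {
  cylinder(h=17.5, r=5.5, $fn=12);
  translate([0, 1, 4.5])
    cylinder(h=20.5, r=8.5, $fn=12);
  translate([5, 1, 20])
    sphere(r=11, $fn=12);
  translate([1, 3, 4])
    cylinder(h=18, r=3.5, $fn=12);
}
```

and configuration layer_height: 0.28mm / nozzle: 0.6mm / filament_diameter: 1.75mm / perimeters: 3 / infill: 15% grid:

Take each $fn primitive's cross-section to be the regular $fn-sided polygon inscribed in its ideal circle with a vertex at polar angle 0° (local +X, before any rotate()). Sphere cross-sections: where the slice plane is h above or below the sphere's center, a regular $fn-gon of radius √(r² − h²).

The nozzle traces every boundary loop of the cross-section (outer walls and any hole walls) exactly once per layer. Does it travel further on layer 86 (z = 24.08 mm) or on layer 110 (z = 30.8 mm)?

layer 86 (z = 24.08 mm)

Layer 86 (z = 24.08): the cylinder is not intersected at this z (z outside [0, 17.5]); the r=8.5 cylinder at (0, 1) contributes a regular 12-gon of circumradius 8.5 (perimeter = 2·12·8.500·sin(180°/12) = 52.80 mm); the sphere at (5, 1): section is a regular 12-gon, circumradius = √(r²−h²) = √(11²−4.08²) = 10.215 (perimeter = 2·12·10.215·sin(180°/12) = 63.45 mm); the cylinder at (1, 3) is absent (z outside [4, 22]); Merging all regions: the regions partially overlap (shared area 169.18 mm²), so the edge portions inside another operand are dropped and the merged outline is re-measured after clipping — boundary = 68.87 mm. So its perimeter = 68.87 mm. Layer 110 (z = 30.8): the cylinder is absent (z outside [0, 17.5]); the cylinder at (0, 1) is not intersected at this z (z outside [4.5, 25]); the sphere at (5, 1): section is a regular 12-gon, circumradius = √(r²−h²) = √(11²−10.8²) = 2.088 (perimeter = 2·12·2.088·sin(180°/12) = 12.97 mm); the cylinder at (1, 3) does not reach this height (z outside [4, 22]); Merging all regions: only the r=11 sphere at (5, 1) is present, so the union is just that shape — boundary = 12.97 mm. So its perimeter = 12.97 mm. Layer 86 is larger (68.87 vs 12.97 mm).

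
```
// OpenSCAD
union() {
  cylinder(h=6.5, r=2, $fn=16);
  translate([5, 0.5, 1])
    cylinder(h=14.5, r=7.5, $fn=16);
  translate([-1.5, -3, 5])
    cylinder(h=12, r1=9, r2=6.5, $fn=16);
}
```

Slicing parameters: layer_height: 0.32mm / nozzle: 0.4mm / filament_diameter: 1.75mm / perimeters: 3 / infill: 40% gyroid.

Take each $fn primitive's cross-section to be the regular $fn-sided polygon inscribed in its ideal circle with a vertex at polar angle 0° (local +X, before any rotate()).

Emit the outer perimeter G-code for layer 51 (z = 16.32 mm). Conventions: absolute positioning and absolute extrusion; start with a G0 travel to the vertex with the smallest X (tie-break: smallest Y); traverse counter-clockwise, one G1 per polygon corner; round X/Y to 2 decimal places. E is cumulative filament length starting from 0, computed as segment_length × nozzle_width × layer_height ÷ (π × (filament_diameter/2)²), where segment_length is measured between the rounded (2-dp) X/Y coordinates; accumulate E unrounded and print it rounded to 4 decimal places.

At z = 16.32 mm: the cylinder is not intersected at this z (z outside [0, 6.5]); the cylinder at (5, 0.5) is not intersected at this z (z outside [1, 15.5]); the cone at (-1.5, -3) contributes a regular 16-gon of circumradius 6.642 (interpolated between r1=9 and r2=6.5 at t=0.943); Combining (union): only the cone at (-1.5, -3) is present, so the union is just that shape — 1 connected region. The outline is a single polygon with 16 vertices. Extrusion per mm of travel: 0.4 × 0.32 / (π × 0.875²) = 0.053216. Accumulating E over each segment gives final E = 2.2073.

G0 X-8.14 Y-3.00 Z16.32
G1 X-7.64 Y-5.54 E0.1378
G1 X-6.20 Y-7.70 E0.2759
G1 X-4.04 Y-9.14 E0.4141
G1 X-1.50 Y-9.64 E0.5518
G1 X1.04 Y-9.14 E0.6896
G1 X3.20 Y-7.70 E0.8277
G1 X4.64 Y-5.54 E0.9659
G1 X5.14 Y-3.00 E1.1036
G1 X4.64 Y-0.46 E1.2414
G1 X3.20 Y1.70 E1.3796
G1 X1.04 Y3.14 E1.5177
G1 X-1.50 Y3.64 E1.6555
G1 X-4.04 Y3.14 E1.7932
G1 X-6.20 Y1.70 E1.9314
G1 X-7.64 Y-0.46 E2.0695
G1 X-8.14 Y-3.00 E2.2073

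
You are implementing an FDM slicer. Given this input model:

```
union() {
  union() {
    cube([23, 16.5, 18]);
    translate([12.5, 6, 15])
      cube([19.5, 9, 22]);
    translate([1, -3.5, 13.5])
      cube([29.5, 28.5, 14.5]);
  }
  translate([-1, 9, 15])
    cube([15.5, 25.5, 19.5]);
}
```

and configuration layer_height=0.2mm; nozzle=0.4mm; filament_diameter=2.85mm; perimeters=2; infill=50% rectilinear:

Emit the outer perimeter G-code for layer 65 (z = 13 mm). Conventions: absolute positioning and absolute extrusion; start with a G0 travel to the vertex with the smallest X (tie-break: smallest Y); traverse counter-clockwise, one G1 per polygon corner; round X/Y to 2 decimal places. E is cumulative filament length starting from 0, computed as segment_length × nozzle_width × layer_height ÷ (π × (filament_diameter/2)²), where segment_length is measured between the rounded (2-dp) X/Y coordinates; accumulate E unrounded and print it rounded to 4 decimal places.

G0 X0.00 Y0.00 Z13.00
G1 X23.00 Y0.00 E0.2884
G1 X23.00 Y16.50 E0.4953
G1 X0.00 Y16.50 E0.7838
G1 X0.00 Y0.00 E0.9907

At z = 13 mm: the 23×16.5 cube contributes its full rectangle; the cube at (12.5, 6) is not intersected at this z (z outside [15, 37]); the cube at (1, -3.5) does not reach this height (z outside [13.5, 28]); Combining (union): only the 23×16.5 cube is present, so the union is just that shape — 1 connected region; the cube at (-1, 9) does not reach this height (z outside [15, 34.5]); Combining (union): only the result so far is present, so the union is just that shape — 1 connected region. The outline is a single polygon with 4 vertices. Extrusion per mm of travel: 0.4 × 0.2 / (π × 1.425²) = 0.012540. Accumulating E over each segment gives final E = 0.9907.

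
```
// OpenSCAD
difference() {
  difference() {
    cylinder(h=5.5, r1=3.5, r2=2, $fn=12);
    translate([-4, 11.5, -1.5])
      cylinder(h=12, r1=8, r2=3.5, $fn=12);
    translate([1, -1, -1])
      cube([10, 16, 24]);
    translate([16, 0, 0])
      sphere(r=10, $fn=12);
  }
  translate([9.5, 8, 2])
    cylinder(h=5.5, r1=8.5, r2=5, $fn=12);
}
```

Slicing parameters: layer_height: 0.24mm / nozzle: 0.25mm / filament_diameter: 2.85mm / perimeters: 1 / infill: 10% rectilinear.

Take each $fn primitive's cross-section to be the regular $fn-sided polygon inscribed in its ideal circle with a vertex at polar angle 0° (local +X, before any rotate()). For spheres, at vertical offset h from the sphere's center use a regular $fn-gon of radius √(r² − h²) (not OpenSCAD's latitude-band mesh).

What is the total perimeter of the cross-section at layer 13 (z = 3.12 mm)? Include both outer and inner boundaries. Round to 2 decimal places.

17.10 mm

At z = 3.12 mm: the cone: at t=0.567 of its height the radius interpolates to r₁+(r₂−r₁)t = 2.649, giving a regular 12-gon of that circumradius (perimeter = 2·12·2.649·sin(180°/12) = 16.46 mm); the cone at (-4, 11.5) contributes a regular 12-gon of circumradius 6.268 (interpolated between r1=8 and r2=3.5 at t=0.385) (perimeter = 2·12·6.268·sin(180°/12) = 38.93 mm); the 10×16 cube at (1, -1) contributes its full rectangle (perimeter 52.00 mm); the r=10 sphere at (16, 0) contributes a regular 12-gon of circumradius √(10²−3.12²) = 9.501 (perimeter = 2·12·9.501·sin(180°/12) = 59.02 mm); After the difference (first − rest): starting from the cone, the cone at (-4, 11.5) misses the remaining region (no effect); the 10×16 cube at (1, -1) partially overlaps it — only the 4.26 mm² overlap (of its 160.00 mm²) is removed, clipping the outline; the r=10 sphere at (16, 0) misses the remaining region (no effect) — boundary = 17.10 mm; the cone at (9.5, 8) contributes a regular 12-gon of circumradius 7.787 (interpolated between r1=8.5 and r2=5 at t=0.204) (perimeter = 2·12·7.787·sin(180°/12) = 48.37 mm); Taking the first minus the rest: starting from the result so far, the cone at (9.5, 8) misses the remaining region (no effect) — boundary = 17.10 mm. Overall, the cross-section is a single solid region. Total boundary length (outer) = 17.10 mm.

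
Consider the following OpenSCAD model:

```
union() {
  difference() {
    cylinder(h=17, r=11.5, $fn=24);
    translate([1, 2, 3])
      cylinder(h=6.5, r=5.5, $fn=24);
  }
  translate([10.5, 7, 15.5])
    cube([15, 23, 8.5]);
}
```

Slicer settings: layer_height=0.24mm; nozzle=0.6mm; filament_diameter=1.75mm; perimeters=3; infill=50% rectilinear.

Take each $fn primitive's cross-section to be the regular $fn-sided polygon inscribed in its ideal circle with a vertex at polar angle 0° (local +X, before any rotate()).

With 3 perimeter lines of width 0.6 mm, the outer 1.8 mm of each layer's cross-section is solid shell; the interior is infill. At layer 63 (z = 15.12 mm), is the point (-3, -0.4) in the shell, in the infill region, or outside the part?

infill

At z = 15.12 mm: the r=11.5 cylinder gives a regular 24-gon of circumradius 11.5 (constant along its height); the cylinder at (1, 2) is not intersected at this z (z outside [3, 9.5]); Taking the first minus the rest: none of the subtracted shapes is present at this height, so the r=11.5 cylinder is unchanged — 1 connected region; the cube at (10.5, 7) is absent (z outside [15.5, 24]); Taking the union: only the result so far is present, so the union is just that shape — 1 connected region. Overall, the cross-section is a single solid region. The nearest boundary edge runs (-11.50, 0.00)→(-11.11, -2.98); distance from the point to it = 8.38 mm. The point is inside the cross-section and 8.38 mm from the nearest boundary — more than the 1.8 mm shell width (3 × 0.6), so it's in the infill interior.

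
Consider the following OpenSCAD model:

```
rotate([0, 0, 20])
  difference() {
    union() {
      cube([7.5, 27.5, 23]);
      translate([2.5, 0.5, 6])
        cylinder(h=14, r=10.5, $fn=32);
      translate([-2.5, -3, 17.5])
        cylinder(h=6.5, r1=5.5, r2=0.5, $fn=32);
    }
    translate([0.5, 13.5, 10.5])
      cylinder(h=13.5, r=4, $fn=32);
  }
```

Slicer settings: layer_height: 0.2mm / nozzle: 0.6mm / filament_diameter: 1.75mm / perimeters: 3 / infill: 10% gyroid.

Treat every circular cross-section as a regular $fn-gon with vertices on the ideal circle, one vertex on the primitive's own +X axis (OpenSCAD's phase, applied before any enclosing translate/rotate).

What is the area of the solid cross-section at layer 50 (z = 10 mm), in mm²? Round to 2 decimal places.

At z = 10 mm: the cube (footprint 7.5×27.5) is included at this height (area 206.25 mm²); the cylinder at (2.5, 0.5): section is a regular 32-gon, circumradius r=10.5 (area = (32/2)·10.500²·sin(360°/32) = 344.14 mm²); the cone at (-2.5, -3) is absent (z outside [17.5, 24]); Taking the union: the regions partially overlap — summed areas 550.39 mm² minus the doubly-counted overlap 79.94 mm² gives 470.45 mm² — area = 470.45 mm²; the cylinder at (0.5, 13.5) is not intersected at this z (z outside [10.5, 24]); Taking the first minus the rest: none of the subtracted shapes is present at this height, so that combined region is unchanged — area = 470.45 mm²; (rotated 20° about Z; rotation is an isometry so areas/perimeters/island counts are preserved). Overall, the cross-section is a single solid region. Net area = 470.45 mm².

470.45 mm²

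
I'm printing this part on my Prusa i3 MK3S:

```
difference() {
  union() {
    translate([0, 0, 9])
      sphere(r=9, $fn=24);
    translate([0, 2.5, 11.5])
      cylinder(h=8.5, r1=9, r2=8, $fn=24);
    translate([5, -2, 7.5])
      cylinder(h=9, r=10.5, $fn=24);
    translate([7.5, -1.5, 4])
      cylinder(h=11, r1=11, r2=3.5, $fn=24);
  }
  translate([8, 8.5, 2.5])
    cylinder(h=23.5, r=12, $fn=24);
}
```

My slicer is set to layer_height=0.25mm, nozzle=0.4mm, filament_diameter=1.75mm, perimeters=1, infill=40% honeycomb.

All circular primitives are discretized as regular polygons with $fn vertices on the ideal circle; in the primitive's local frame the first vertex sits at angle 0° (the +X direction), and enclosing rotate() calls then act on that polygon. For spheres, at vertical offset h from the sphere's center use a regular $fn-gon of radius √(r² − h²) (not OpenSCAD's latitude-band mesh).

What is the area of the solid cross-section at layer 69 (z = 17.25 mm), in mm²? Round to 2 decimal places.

92.75 mm²

At z = 17.25 mm: the sphere: section is a regular 24-gon, circumradius = √(r²−h²) = √(9²−8.25²) = 3.597 (area = (24/2)·3.597²·sin(360°/24) = 40.18 mm²); the cone at (0, 2.5) contributes a regular 24-gon of circumradius 8.324 (interpolated between r1=9 and r2=8 at t=0.676) (area = (24/2)·8.324²·sin(360°/24) = 215.18 mm²); the cylinder at (5, -2) does not reach this height (z outside [7.5, 16.5]); the cone at (7.5, -1.5) is absent (z outside [4, 15]); Combining (union): the r=9 sphere lies entirely inside the cone at (0, 2.5), so the union is just the cone at (0, 2.5) — area = 215.18 mm²; the cylinder at (8, 8.5): section is a regular 24-gon, circumradius r=12 (area = (24/2)·12.000²·sin(360°/24) = 447.24 mm²); After the difference (first − rest): starting from that combined region (215.18 mm²), the r=12 cylinder at (8, 8.5) partially overlaps it — only the 122.43 mm² overlap (of its 447.24 mm²) is removed, clipping the outline — area = 92.75 mm². Overall, the cross-section is a single solid region. Net area = 92.75 mm².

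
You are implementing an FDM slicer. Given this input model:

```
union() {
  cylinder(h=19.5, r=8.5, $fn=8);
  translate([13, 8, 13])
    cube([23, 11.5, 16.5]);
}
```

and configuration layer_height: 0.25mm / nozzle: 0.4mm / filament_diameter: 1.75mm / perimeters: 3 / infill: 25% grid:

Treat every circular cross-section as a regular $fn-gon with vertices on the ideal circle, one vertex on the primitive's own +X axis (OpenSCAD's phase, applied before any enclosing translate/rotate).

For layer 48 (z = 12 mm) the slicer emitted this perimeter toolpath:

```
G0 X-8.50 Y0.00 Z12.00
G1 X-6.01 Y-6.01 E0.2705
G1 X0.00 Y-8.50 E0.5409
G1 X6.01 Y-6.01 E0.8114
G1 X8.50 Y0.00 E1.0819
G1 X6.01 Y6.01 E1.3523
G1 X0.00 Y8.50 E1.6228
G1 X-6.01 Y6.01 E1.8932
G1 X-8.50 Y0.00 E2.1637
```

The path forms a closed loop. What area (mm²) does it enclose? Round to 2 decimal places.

204.34 mm²

Apply the shoelace formula to the sequence of (X, Y) vertices; enclosed area = 204.34 mm².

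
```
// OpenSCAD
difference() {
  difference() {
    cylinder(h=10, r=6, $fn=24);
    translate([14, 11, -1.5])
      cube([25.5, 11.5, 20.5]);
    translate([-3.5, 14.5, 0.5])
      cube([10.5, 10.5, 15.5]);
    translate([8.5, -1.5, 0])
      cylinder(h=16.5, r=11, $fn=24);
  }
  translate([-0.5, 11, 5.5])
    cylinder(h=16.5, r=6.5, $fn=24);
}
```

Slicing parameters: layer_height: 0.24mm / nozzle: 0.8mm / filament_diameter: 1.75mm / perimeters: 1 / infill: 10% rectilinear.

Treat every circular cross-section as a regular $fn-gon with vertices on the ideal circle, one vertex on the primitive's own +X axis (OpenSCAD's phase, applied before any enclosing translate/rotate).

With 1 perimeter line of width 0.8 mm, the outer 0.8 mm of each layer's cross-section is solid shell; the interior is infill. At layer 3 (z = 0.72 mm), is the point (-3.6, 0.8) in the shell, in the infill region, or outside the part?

infill

At z = 0.72 mm: the cylinder: section is a regular 24-gon, circumradius r=6; the 25.5×11.5 cube at (14, 11) contributes its full rectangle; the cube at (-3.5, 14.5) is present — its section is the full 10.5×10.5 rectangle; the r=11 cylinder at (8.5, -1.5) contributes a regular 24-gon of circumradius 11; After the difference (first − rest): starting from the r=6 cylinder, the 25.5×11.5 cube at (14, 11) misses the remaining region (no effect); the 10.5×10.5 cube at (-3.5, 14.5) misses the remaining region (no effect); the r=11 cylinder at (8.5, -1.5) partially overlaps it — only the 76.59 mm² overlap (of its 375.81 mm²) is removed, clipping the outline — 1 connected region; the cylinder at (-0.5, 11) does not reach this height (z outside [5.5, 22]); Taking the first minus the rest: none of the subtracted shapes is present at this height, so that combined region is unchanged — 1 connected region. Overall, the cross-section is a single solid region. The nearest boundary edge runs (-2.13, 1.35)→(-2.50, -1.50); distance from the point to it = 1.39 mm. The point is inside the cross-section and 1.39 mm from the nearest boundary — more than the 0.8 mm shell width (1 × 0.8), so it's in the infill interior.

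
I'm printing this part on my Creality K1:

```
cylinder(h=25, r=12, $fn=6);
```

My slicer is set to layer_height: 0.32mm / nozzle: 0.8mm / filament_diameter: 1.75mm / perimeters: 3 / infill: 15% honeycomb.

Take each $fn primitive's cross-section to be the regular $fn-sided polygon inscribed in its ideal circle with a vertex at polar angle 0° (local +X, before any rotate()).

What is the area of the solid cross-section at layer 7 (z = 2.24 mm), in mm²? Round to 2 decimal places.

374.12 mm²

At z = 2.24 mm: the cylinder: section is a regular 6-gon, circumradius r=12 (area = (6/2)·12.000²·sin(360°/6) = 374.12 mm²). Overall, the cross-section is a single solid region. Net area = 374.12 mm².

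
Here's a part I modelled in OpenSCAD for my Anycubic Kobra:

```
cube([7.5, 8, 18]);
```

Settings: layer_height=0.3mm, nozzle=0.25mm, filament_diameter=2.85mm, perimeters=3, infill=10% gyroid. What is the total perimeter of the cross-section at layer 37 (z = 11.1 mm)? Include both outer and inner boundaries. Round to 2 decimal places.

31.00 mm

At z = 11.1 mm: the cube is present — its section is the full 7.5×8 rectangle (perimeter 31.00 mm). Overall, the cross-section is a single solid region. Total boundary length (outer) = 31.00 mm.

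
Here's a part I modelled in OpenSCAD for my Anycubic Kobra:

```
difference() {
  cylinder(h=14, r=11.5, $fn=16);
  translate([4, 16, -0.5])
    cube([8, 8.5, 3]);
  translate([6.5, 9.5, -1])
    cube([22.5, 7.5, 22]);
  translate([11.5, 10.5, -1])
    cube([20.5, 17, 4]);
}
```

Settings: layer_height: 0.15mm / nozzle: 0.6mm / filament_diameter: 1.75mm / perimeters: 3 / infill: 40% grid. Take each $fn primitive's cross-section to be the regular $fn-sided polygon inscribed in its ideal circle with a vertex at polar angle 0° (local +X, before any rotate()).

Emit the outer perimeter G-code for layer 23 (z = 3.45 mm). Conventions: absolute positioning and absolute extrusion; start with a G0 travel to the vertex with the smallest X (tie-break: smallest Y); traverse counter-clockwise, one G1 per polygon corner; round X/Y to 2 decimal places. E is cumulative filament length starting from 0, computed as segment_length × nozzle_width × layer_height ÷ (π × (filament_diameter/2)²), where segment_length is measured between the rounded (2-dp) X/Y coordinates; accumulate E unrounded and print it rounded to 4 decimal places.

At z = 3.45 mm: the r=11.5 cylinder contributes a regular 16-gon of circumradius 11.5; the cube at (4, 16) is not intersected at this z (z outside [-0.5, 2.5]); the 22.5×7.5 cube at (6.5, 9.5) contributes its full rectangle; the cube at (11.5, 10.5) is not intersected at this z (z outside [-1, 3]); Taking the first minus the rest: starting from the r=11.5 cylinder, the 22.5×7.5 cube at (6.5, 9.5) misses the remaining region (no effect) — 1 connected region. The outline is a single polygon with 16 vertices. Extrusion per mm of travel: 0.6 × 0.15 / (π × 0.875²) = 0.037418. Accumulating E over each segment gives final E = 2.6857.

G0 X-11.50 Y0.00 Z3.45
G1 X-10.62 Y-4.40 E0.1679
G1 X-8.13 Y-8.13 E0.3357
G1 X-4.40 Y-10.62 E0.5035
G1 X0.00 Y-11.50 E0.6714
G1 X4.40 Y-10.62 E0.8393
G1 X8.13 Y-8.13 E1.0071
G1 X10.62 Y-4.40 E1.1749
G1 X11.50 Y0.00 E1.3428
G1 X10.62 Y4.40 E1.5107
G1 X8.13 Y8.13 E1.6785
G1 X4.40 Y10.62 E1.8463
G1 X0.00 Y11.50 E2.0142
G1 X-4.40 Y10.62 E2.1821
G1 X-8.13 Y8.13 E2.3499
G1 X-10.62 Y4.40 E2.5178
G1 X-11.50 Y0.00 E2.6857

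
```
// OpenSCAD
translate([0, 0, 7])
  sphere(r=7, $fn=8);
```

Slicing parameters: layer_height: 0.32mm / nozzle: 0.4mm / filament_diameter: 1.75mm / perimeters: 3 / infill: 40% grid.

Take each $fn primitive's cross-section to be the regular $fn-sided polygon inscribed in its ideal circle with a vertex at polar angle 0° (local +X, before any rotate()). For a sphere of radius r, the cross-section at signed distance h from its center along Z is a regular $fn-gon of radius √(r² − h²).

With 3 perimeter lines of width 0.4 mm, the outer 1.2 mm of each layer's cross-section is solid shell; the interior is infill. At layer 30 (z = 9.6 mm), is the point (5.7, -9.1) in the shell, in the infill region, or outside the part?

At z = 9.6 mm: the sphere: section is a regular 8-gon, circumradius = √(r²−h²) = √(7²−2.6²) = 6.499. Overall, the cross-section is a single solid region. The nearest boundary edge runs (-0.00, -6.50)→(4.60, -4.60); distance from the point to it = 4.58 mm. The point is not inside any of the regions above, so it lies outside the cross-section (4.58 mm from the nearest boundary).

outside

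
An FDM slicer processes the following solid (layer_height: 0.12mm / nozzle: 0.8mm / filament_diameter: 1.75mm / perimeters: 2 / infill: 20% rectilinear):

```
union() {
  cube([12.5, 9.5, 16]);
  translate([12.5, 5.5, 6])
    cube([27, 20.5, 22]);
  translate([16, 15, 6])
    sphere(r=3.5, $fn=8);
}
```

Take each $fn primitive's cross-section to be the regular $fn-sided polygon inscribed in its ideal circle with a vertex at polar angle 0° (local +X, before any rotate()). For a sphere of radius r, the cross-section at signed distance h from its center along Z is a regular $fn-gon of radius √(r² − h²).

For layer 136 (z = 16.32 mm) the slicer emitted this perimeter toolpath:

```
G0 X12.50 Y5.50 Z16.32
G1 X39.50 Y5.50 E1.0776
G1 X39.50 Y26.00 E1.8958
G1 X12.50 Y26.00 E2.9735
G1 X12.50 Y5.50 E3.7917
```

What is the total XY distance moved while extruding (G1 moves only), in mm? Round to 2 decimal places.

95.00 mm

Sum the Euclidean lengths of each G1 segment: total = 95.00 mm.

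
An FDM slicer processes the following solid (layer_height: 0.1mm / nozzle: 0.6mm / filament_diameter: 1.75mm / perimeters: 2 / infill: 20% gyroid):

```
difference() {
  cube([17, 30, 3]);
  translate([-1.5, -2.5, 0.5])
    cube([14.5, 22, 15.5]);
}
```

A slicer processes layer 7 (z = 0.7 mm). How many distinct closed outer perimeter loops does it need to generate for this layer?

1

At z = 0.7 mm: the cube is present — its section is the full 17×30 rectangle; the cube at (-1.5, -2.5) is present — its section is the full 14.5×22 rectangle; Taking the first minus the rest: starting from the 17×30 cube, the 14.5×22 cube at (-1.5, -2.5) partially overlaps it — only the 253.50 mm² overlap (of its 319.00 mm²) is removed, clipping the outline — 1 connected region. The result has 1 disconnected region.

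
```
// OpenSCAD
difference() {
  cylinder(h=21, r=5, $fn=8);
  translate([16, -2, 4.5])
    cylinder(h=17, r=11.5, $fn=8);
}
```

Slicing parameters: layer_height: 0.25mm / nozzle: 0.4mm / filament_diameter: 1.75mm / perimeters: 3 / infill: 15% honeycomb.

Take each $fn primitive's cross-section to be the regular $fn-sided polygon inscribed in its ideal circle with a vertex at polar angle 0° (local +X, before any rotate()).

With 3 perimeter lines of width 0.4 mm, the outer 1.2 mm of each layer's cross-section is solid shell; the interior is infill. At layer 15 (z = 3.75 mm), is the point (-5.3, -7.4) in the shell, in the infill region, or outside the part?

outside

At z = 3.75 mm: the cylinder: section is a regular 8-gon, circumradius r=5; the cylinder at (16, -2) is absent (z outside [4.5, 21.5]); Subtracting the remaining from the first: none of the subtracted shapes is present at this height, so the r=5 cylinder is unchanged — 1 connected region. Overall, the cross-section is a single solid region. The nearest boundary edge runs (-5.00, 0.00)→(-3.54, -3.54); distance from the point to it = 4.25 mm. The point is not inside any of the regions above, so it lies outside the cross-section (4.25 mm from the nearest boundary).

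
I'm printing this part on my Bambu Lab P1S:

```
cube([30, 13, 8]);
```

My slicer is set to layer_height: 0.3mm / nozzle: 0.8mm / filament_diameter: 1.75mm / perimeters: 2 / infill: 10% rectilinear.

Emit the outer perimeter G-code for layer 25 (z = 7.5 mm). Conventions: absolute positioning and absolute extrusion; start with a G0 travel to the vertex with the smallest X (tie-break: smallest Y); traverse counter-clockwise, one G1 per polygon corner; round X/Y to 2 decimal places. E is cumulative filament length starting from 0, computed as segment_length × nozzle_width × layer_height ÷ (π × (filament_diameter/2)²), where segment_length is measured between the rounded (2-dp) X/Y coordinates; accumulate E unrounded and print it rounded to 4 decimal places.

G0 X0.00 Y0.00 Z7.50
G1 X30.00 Y0.00 E2.9934
G1 X30.00 Y13.00 E4.2906
G1 X0.00 Y13.00 E7.2840
G1 X0.00 Y0.00 E8.5811

At z = 7.5 mm: the cube is present — its section is the full 30×13 rectangle. The outline is a single polygon with 4 vertices. Extrusion per mm of travel: 0.8 × 0.3 / (π × 0.875²) = 0.099780. Accumulating E over each segment gives final E = 8.5811.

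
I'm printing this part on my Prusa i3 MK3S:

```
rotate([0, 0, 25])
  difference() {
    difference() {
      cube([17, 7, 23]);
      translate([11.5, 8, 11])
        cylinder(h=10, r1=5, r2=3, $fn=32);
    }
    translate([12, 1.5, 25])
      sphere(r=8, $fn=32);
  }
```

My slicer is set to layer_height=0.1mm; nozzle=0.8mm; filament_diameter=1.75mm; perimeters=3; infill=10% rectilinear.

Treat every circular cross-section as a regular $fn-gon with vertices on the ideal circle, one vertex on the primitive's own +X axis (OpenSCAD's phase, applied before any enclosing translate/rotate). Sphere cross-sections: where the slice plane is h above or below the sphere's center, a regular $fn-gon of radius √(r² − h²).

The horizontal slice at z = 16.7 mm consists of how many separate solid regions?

1

At z = 16.7 mm: the cube is present — its section is the full 17×7 rectangle; the cone at (11.5, 8): at t=0.570 of its height the radius interpolates to r₁+(r₂−r₁)t = 3.860, giving a regular 32-gon of that circumradius; Taking the first minus the rest: starting from the 17×7 cube, the cone at (11.5, 8) partially overlaps it — only the 15.65 mm² overlap (of its 46.51 mm²) is removed, clipping the outline — 1 connected region; the sphere at (12, 1.5) is not intersected at this z (|z−center|=8.300 > r=8); After the difference (first − rest): none of the subtracted shapes is present at this height, so the result so far is unchanged — 1 connected region; (whole slice rotated 25° about Z — lengths, areas and connectivity unchanged). The result has 1 disconnected region.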